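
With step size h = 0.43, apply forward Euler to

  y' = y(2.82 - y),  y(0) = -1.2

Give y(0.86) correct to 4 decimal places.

Euler: y_{n+1} = y_n + h·f(x_n, y_n).
x=0.000000, y=-1.200000: f=-4.824000 → y ← -1.200000 + 0.43·(-4.824000) = -3.274320
x=0.430000, y=-3.274320: f=-19.954754 → y ← -3.274320 + 0.43·(-19.954754) = -11.854864
y(0.86) ≈ -11.8549

-11.8549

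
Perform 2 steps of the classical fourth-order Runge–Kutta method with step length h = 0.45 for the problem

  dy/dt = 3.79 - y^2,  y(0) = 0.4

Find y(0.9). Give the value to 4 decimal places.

1.8311

RK4: k1 = f(t_n, y_n); k2 = f(t_n + h/2, y_n + (h/2)·k1); k3 = f(t_n + h/2, y_n + (h/2)·k2); k4 = f(t_n + h, y_n + h·k3); y_{n+1} = y_n + (h/6)·(k1 + 2k2 + 2k3 + k4).
t=0.000000, y=0.400000:
  k1 = f(0.000000, 0.400000) = 3.630000
  k2 = f(0.225000, 1.216750) = 2.309519
  k3 = f(0.225000, 0.919642) = 2.944259
  k4 = f(0.450000, 1.724916) = 0.814663
  y ← 0.400000 + (0.45/6)·(k1 + 2k2 + 2k3 + k4) = 1.521416
t=0.450000, y=1.521416:
  k1 = f(0.450000, 1.521416) = 1.475292
  k2 = f(0.675000, 1.853357) = 0.355067
  k3 = f(0.675000, 1.601307) = 1.225817
  k4 = f(0.900000, 2.073034) = -0.507471
  y ← 1.521416 + (0.45/6)·(k1 + 2k2 + 2k3 + k4) = 1.831136
y(0.9) ≈ 1.8311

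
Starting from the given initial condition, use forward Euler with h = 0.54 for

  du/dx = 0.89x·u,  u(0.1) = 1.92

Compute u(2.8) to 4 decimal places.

15.7128

Euler: u_{n+1} = u_n + h·f(x_n, u_n).
x=0.100000, u=1.920000: f=0.170880 → u ← 1.920000 + 0.54·0.170880 = 2.012275
x=0.640000, u=2.012275: f=1.146192 → u ← 2.012275 + 0.54·1.146192 = 2.631219
x=1.180000, u=2.631219: f=2.763306 → u ← 2.631219 + 0.54·2.763306 = 4.123404
x=1.720000, u=4.123404: f=6.312107 → u ← 4.123404 + 0.54·6.312107 = 7.531942
x=2.260000, u=7.531942: f=15.149748 → u ← 7.531942 + 0.54·15.149748 = 15.712806
u(2.8) ≈ 15.7128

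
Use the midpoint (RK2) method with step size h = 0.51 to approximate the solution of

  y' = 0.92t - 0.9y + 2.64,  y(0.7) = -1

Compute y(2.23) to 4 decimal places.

3.1285

Midpoint: k1 = f(t_n, y_n); k2 = f(t_n + h/2, y_n + (h/2)·k1); y_{n+1} = y_n + h·k2.
t=0.700000, y=-1.000000:
  k1 = f(0.700000, -1.000000) = 4.184000
  k2 = f(0.955000, 0.066920) = 3.458372
  y ← -1.000000 + 0.51·3.458372 = 0.763770
t=1.210000, y=0.763770:
  k1 = f(1.210000, 0.763770) = 3.065807
  k2 = f(1.465000, 1.545551) = 2.596804
  y ← 0.763770 + 0.51·2.596804 = 2.088140
t=1.720000, y=2.088140:
  k1 = f(1.720000, 2.088140) = 2.343074
  k2 = f(1.975000, 2.685624) = 2.039939
  y ← 2.088140 + 0.51·2.039939 = 3.128509
y(2.23) ≈ 3.1285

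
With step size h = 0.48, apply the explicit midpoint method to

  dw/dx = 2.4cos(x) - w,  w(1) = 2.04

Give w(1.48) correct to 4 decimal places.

Midpoint: k1 = f(x_n, w_n); k2 = f(x_n + h/2, w_n + (h/2)·k1); w_{n+1} = w_n + h·k2.
x=1.000000, w=2.040000:
  k1 = f(1.000000, 2.040000) = -0.743274
  k2 = f(1.240000, 1.861614) = -1.082103
  w ← 2.040000 + 0.48·(-1.082103) = 1.520591
w(1.48) ≈ 1.5206

1.5206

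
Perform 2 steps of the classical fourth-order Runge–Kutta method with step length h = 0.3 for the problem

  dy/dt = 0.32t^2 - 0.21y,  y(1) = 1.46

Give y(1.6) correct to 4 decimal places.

1.6004

RK4: k1 = f(t_n, y_n); k2 = f(t_n + h/2, y_n + (h/2)·k1); k3 = f(t_n + h/2, y_n + (h/2)·k2); k4 = f(t_n + h, y_n + h·k3); y_{n+1} = y_n + (h/6)·(k1 + 2k2 + 2k3 + k4).
t=1.000000, y=1.460000:
  k1 = f(1.000000, 1.460000) = 0.013400
  k2 = f(1.150000, 1.462010) = 0.116178
  k3 = f(1.150000, 1.477427) = 0.112940
  k4 = f(1.300000, 1.493882) = 0.227085
  y ← 1.460000 + (0.3/6)·(k1 + 2k2 + 2k3 + k4) = 1.494936
t=1.300000, y=1.494936:
  k1 = f(1.300000, 1.494936) = 0.226863
  k2 = f(1.450000, 1.528966) = 0.351717
  k3 = f(1.450000, 1.547694) = 0.347784
  k4 = f(1.600000, 1.599271) = 0.483353
  y ← 1.494936 + (0.3/6)·(k1 + 2k2 + 2k3 + k4) = 1.600397
y(1.6) ≈ 1.6004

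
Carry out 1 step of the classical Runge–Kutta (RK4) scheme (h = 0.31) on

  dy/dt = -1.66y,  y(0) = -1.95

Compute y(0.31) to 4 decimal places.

-1.1661

RK4: k1 = f(t_n, y_n); k2 = f(t_n + h/2, y_n + (h/2)·k1); k3 = f(t_n + h/2, y_n + (h/2)·k2); k4 = f(t_n + h, y_n + h·k3); y_{n+1} = y_n + (h/6)·(k1 + 2k2 + 2k3 + k4).
t=0.000000, y=-1.950000:
  k1 = f(0.000000, -1.950000) = 3.237000
  k2 = f(0.155000, -1.448265) = 2.404120
  k3 = f(0.155000, -1.577361) = 2.618420
  k4 = f(0.310000, -1.138290) = 1.889561
  y ← -1.950000 + (0.31/6)·(k1 + 2k2 + 2k3 + k4) = -1.166132
y(0.31) ≈ -1.1661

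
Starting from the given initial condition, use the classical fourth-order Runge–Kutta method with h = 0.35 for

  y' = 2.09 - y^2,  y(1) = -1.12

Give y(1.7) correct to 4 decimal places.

-0.0312

RK4: k1 = f(x_n, y_n); k2 = f(x_n + h/2, y_n + (h/2)·k1); k3 = f(x_n + h/2, y_n + (h/2)·k2); k4 = f(x_n + h, y_n + h·k3); y_{n+1} = y_n + (h/6)·(k1 + 2k2 + 2k3 + k4).
x=1.000000, y=-1.120000:
  k1 = f(1.000000, -1.120000) = 0.835600
  k2 = f(1.175000, -0.973770) = 1.141772
  k3 = f(1.175000, -0.920190) = 1.243251
  k4 = f(1.350000, -0.684862) = 1.620964
  y ← -1.120000 + (0.35/6)·(k1 + 2k2 + 2k3 + k4) = -0.698448
x=1.350000, y=-0.698448:
  k1 = f(1.350000, -0.698448) = 1.602171
  k2 = f(1.525000, -0.418068) = 1.915219
  k3 = f(1.525000, -0.363284) = 1.958024
  k4 = f(1.700000, -0.013139) = 2.089827
  y ← -0.698448 + (0.35/6)·(k1 + 2k2 + 2k3 + k4) = -0.031203
y(1.7) ≈ -0.0312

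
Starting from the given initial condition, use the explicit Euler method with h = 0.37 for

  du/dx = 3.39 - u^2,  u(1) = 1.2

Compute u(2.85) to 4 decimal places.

Euler: u_{n+1} = u_n + h·f(x_n, u_n).
x=1.000000, u=1.200000: f=1.950000 → u ← 1.200000 + 0.37·1.950000 = 1.921500
x=1.370000, u=1.921500: f=-0.302162 → u ← 1.921500 + 0.37·(-0.302162) = 1.809700
x=1.740000, u=1.809700: f=0.114986 → u ← 1.809700 + 0.37·0.114986 = 1.852245
x=2.110000, u=1.852245: f=-0.040811 → u ← 1.852245 + 0.37·(-0.040811) = 1.837145
x=2.480000, u=1.837145: f=0.014899 → u ← 1.837145 + 0.37·0.014899 = 1.842657
u(2.85) ≈ 1.8427

1.8427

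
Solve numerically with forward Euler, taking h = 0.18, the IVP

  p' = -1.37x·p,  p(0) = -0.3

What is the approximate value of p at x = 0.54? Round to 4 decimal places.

Euler: p_{n+1} = p_n + h·f(x_n, p_n).
x=0.000000, p=-0.300000: f=0.000000 → p ← -0.300000 + 0.18·0.000000 = -0.300000
x=0.180000, p=-0.300000: f=0.073980 → p ← -0.300000 + 0.18·0.073980 = -0.286684
x=0.360000, p=-0.286684: f=0.141392 → p ← -0.286684 + 0.18·0.141392 = -0.261233
p(0.54) ≈ -0.2612

-0.2612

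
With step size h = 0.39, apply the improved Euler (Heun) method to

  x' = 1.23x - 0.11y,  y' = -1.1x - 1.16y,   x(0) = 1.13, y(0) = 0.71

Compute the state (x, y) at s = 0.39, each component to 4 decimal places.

Heun on (x,y): k1 = f(s_n, state_n); k2 = f(s_n + h, state_n + h·k1); state_{n+1} = state_n + (h/2)·(k1 + k2).
0.000000: (1.130000, 0.710000)
  k1 = (1.311800, -2.066600)
  predictor → (1.641602, -0.095974)
  k2 = (2.029728, -1.694432)
  → (1.781598, -0.023401)
(x(0.39), y(0.39)) ≈ (1.7816, -0.0234)

1.7816, -0.0234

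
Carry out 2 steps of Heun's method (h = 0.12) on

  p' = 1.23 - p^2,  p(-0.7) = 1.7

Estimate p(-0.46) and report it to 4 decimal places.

Heun: k1 = f(x_n, p_n); k2 = f(x_n + h, p_n + h·k1); p_{n+1} = p_n + (h/2)·(k1 + k2).
x=-0.700000, p=1.700000:
  k1 = f(-0.700000, 1.700000) = -1.660000
  k2 = f(-0.580000, 1.500800) = -1.022401
  p ← 1.700000 + (0.12/2)·(-1.660000 + (-1.022401)) = 1.539056
x=-0.580000, p=1.539056:
  k1 = f(-0.580000, 1.539056) = -1.138693
  k2 = f(-0.460000, 1.402413) = -0.736762
  p ← 1.539056 + (0.12/2)·(-1.138693 + (-0.736762)) = 1.426529
p(-0.46) ≈ 1.4265

1.4265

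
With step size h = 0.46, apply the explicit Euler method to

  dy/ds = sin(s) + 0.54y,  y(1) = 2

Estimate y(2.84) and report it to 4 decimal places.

7.1805

Euler: y_{n+1} = y_n + h·f(s_n, y_n).
s=1.000000, y=2.000000: f=1.921471 → y ← 2.000000 + 0.46·1.921471 = 2.883877
s=1.460000, y=2.883877: f=2.551162 → y ← 2.883877 + 0.46·2.551162 = 4.057411
s=1.920000, y=4.057411: f=3.130647 → y ← 4.057411 + 0.46·3.130647 = 5.497509
s=2.380000, y=5.497509: f=3.658730 → y ← 5.497509 + 0.46·3.658730 = 7.180525
y(2.84) ≈ 7.1805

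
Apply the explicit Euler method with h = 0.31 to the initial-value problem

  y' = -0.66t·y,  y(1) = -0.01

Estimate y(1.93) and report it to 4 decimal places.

-0.0039

Euler: y_{n+1} = y_n + h·f(t_n, y_n).
t=1.000000, y=-0.010000: f=0.006600 → y ← -0.010000 + 0.31·0.006600 = -0.007954
t=1.310000, y=-0.007954: f=0.006877 → y ← -0.007954 + 0.31·0.006877 = -0.005822
t=1.620000, y=-0.005822: f=0.006225 → y ← -0.005822 + 0.31·0.006225 = -0.003892
y(1.93) ≈ -0.0039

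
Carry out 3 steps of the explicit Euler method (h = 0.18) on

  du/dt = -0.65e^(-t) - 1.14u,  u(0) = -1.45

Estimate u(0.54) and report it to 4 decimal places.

Euler: u_{n+1} = u_n + h·f(t_n, u_n).
t=0.000000, u=-1.450000: f=1.003000 → u ← -1.450000 + 0.18·1.003000 = -1.269460
t=0.180000, u=-1.269460: f=0.904259 → u ← -1.269460 + 0.18·0.904259 = -1.106693
t=0.360000, u=-1.106693: f=0.808141 → u ← -1.106693 + 0.18·0.808141 = -0.961228
u(0.54) ≈ -0.9612

-0.9612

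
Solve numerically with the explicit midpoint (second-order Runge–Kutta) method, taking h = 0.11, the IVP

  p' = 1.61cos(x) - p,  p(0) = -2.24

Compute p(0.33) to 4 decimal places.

-1.1686

Midpoint: k1 = f(x_n, p_n); k2 = f(x_n + h/2, p_n + (h/2)·k1); p_{n+1} = p_n + h·k2.
x=0.000000, p=-2.240000:
  k1 = f(0.000000, -2.240000) = 3.850000
  k2 = f(0.055000, -2.028250) = 3.635815
  p ← -2.240000 + 0.11·3.635815 = -1.840060
x=0.110000, p=-1.840060:
  k1 = f(0.110000, -1.840060) = 3.440330
  k2 = f(0.165000, -1.650842) = 3.238976
  p ← -1.840060 + 0.11·3.238976 = -1.483773
x=0.220000, p=-1.483773:
  k1 = f(0.220000, -1.483773) = 3.054968
  k2 = f(0.275000, -1.315750) = 2.865254
  p ← -1.483773 + 0.11·2.865254 = -1.168595
p(0.33) ≈ -1.1686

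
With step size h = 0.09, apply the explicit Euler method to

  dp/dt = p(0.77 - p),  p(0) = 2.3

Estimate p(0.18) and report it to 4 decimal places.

Euler: p_{n+1} = p_n + h·f(t_n, p_n).
t=0.000000, p=2.300000: f=-3.519000 → p ← 2.300000 + 0.09·(-3.519000) = 1.983290
t=0.090000, p=1.983290: f=-2.406306 → p ← 1.983290 + 0.09·(-2.406306) = 1.766722
p(0.18) ≈ 1.7667

1.7667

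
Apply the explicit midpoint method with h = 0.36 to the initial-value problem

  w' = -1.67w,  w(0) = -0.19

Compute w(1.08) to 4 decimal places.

Midpoint: k1 = f(x_n, w_n); k2 = f(x_n + h/2, w_n + (h/2)·k1); w_{n+1} = w_n + h·k2.
x=0.000000, w=-0.190000:
  k1 = f(0.000000, -0.190000) = 0.317300
  k2 = f(0.180000, -0.132886) = 0.221920
  w ← -0.190000 + 0.36·0.221920 = -0.110109
x=0.360000, w=-0.110109:
  k1 = f(0.360000, -0.110109) = 0.183882
  k2 = f(0.540000, -0.077010) = 0.128607
  w ← -0.110109 + 0.36·0.128607 = -0.063810
x=0.720000, w=-0.063810:
  k1 = f(0.720000, -0.063810) = 0.106563
  k2 = f(0.900000, -0.044629) = 0.074530
  w ← -0.063810 + 0.36·0.074530 = -0.036979
w(1.08) ≈ -0.0370

-0.0370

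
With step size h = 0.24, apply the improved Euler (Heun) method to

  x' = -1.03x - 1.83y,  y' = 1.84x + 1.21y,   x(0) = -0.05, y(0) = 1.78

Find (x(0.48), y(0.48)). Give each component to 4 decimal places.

Heun on (x,y): k1 = f(t_n, state_n); k2 = f(t_n + h, state_n + h·k1); state_{n+1} = state_n + (h/2)·(k1 + k2).
0.000000: (-0.050000, 1.780000)
  k1 = (-3.205900, 2.061800)
  predictor → (-0.819416, 2.274832)
  k2 = (-3.318944, 1.244821)
  → (-0.832981, 2.176795)
0.240000: (-0.832981, 2.176795)
  k1 = (-3.125563, 1.101236)
  predictor → (-1.583116, 2.441091)
  k2 = (-2.836587, 0.040786)
  → (-1.548439, 2.313837)
(x(0.48), y(0.48)) ≈ (-1.5484, 2.3138)

-1.5484, 2.3138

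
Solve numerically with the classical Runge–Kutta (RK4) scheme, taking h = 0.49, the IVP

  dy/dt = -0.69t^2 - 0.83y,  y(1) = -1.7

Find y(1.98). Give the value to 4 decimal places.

RK4: k1 = f(t_n, y_n); k2 = f(t_n + h/2, y_n + (h/2)·k1); k3 = f(t_n + h/2, y_n + (h/2)·k2); k4 = f(t_n + h, y_n + h·k3); y_{n+1} = y_n + (h/6)·(k1 + 2k2 + 2k3 + k4).
t=1.000000, y=-1.700000:
  k1 = f(1.000000, -1.700000) = 0.721000
  k2 = f(1.245000, -1.523355) = 0.194867
  k3 = f(1.245000, -1.652257) = 0.301856
  k4 = f(1.490000, -1.552090) = -0.243634
  y ← -1.700000 + (0.49/6)·(k1 + 2k2 + 2k3 + k4) = -1.579884
t=1.490000, y=-1.579884:
  k1 = f(1.490000, -1.579884) = -0.220566
  k2 = f(1.735000, -1.633922) = -0.720900
  k3 = f(1.735000, -1.756504) = -0.619157
  k4 = f(1.980000, -1.883270) = -1.141962
  y ← -1.579884 + (0.49/6)·(k1 + 2k2 + 2k3 + k4) = -1.910033
y(1.98) ≈ -1.9100

-1.9100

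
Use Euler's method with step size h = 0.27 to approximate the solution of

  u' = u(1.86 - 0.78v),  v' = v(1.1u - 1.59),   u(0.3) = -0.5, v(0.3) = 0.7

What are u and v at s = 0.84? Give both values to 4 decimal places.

Euler on (u,v): u_{n+1} = u_n + h·u', v_{n+1} = v_n + h·v'.
0.300000: (-0.500000, 0.700000); f=(-0.657000, -1.498000) → (-0.677390, 0.295540)
0.570000: (-0.677390, 0.295540); f=(-1.103793, -0.690124) → (-0.975414, 0.109207)
(u(0.84), v(0.84)) ≈ (-0.9754, 0.1092)

-0.9754, 0.1092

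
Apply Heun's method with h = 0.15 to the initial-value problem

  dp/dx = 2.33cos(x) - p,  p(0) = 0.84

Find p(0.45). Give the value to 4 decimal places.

Heun: k1 = f(x_n, p_n); k2 = f(x_n + h, p_n + h·k1); p_{n+1} = p_n + (h/2)·(k1 + k2).
x=0.000000, p=0.840000:
  k1 = f(0.000000, 0.840000) = 1.490000
  k2 = f(0.150000, 1.063500) = 1.240337
  p ← 0.840000 + (0.15/2)·(1.490000 + 1.240337) = 1.044775
x=0.150000, p=1.044775:
  k1 = f(0.150000, 1.044775) = 1.259061
  k2 = f(0.300000, 1.233634) = 0.992300
  p ← 1.044775 + (0.15/2)·(1.259061 + 0.992300) = 1.213627
x=0.300000, p=1.213627:
  k1 = f(0.300000, 1.213627) = 1.012307
  k2 = f(0.450000, 1.365473) = 0.732568
  p ← 1.213627 + (0.15/2)·(1.012307 + 0.732568) = 1.344493
p(0.45) ≈ 1.3445

1.3445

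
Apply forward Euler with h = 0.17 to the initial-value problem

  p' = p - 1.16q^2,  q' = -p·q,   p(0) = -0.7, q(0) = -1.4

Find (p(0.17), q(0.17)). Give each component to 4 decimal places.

Euler on (p,q): p_{n+1} = p_n + h·p', q_{n+1} = q_n + h·q'.
0.000000: (-0.700000, -1.400000); f=(-2.973600, -0.980000) → (-1.205512, -1.566600)
(p(0.17), q(0.17)) ≈ (-1.2055, -1.5666)

-1.2055, -1.5666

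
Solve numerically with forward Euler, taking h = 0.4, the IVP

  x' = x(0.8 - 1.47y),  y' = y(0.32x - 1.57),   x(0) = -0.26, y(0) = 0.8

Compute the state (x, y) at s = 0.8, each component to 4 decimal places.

-0.2564, 0.0931

Euler on (x,y): x_{n+1} = x_n + h·x', y_{n+1} = y_n + h·y'.
0.000000: (-0.260000, 0.800000); f=(0.097760, -1.322560) → (-0.220896, 0.270976)
0.400000: (-0.220896, 0.270976); f=(-0.088726, -0.444587) → (-0.256387, 0.093141)
(x(0.8), y(0.8)) ≈ (-0.2564, 0.0931)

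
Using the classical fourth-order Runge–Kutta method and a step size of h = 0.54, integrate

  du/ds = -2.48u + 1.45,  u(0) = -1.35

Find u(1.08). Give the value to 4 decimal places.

RK4: k1 = f(s_n, u_n); k2 = f(s_n + h/2, u_n + (h/2)·k1); k3 = f(s_n + h/2, u_n + (h/2)·k2); k4 = f(s_n + h, u_n + h·k3); u_{n+1} = u_n + (h/6)·(k1 + 2k2 + 2k3 + k4).
s=0.000000, u=-1.350000:
  k1 = f(0.000000, -1.350000) = 4.798000
  k2 = f(0.270000, -0.054540) = 1.585259
  k3 = f(0.270000, -0.921980) = 3.736510
  k4 = f(0.540000, 0.667716) = -0.205935
  u ← -1.350000 + (0.54/6)·(k1 + 2k2 + 2k3 + k4) = 0.021204
s=0.540000, u=0.021204:
  k1 = f(0.540000, 0.021204) = 1.397413
  k2 = f(0.810000, 0.398506) = 0.461705
  k3 = f(0.810000, 0.145865) = 1.088255
  k4 = f(1.080000, 0.608862) = -0.059978
  u ← 0.021204 + (0.54/6)·(k1 + 2k2 + 2k3 + k4) = 0.420566
u(1.08) ≈ 0.4206

0.4206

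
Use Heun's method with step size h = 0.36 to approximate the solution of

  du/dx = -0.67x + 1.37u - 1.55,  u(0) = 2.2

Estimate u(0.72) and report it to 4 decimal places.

Heun: k1 = f(x_n, u_n); k2 = f(x_n + h, u_n + h·k1); u_{n+1} = u_n + (h/2)·(k1 + k2).
x=0.000000, u=2.200000:
  k1 = f(0.000000, 2.200000) = 1.464000
  k2 = f(0.360000, 2.727040) = 1.944845
  u ← 2.200000 + (0.36/2)·(1.464000 + 1.944845) = 2.813592
x=0.360000, u=2.813592:
  k1 = f(0.360000, 2.813592) = 2.063421
  k2 = f(0.720000, 3.556424) = 2.839900
  u ← 2.813592 + (0.36/2)·(2.063421 + 2.839900) = 3.696190
u(0.72) ≈ 3.6962

3.6962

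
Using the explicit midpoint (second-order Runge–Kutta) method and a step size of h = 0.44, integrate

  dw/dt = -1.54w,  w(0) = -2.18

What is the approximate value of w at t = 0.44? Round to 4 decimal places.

Midpoint: k1 = f(t_n, w_n); k2 = f(t_n + h/2, w_n + (h/2)·k1); w_{n+1} = w_n + h·k2.
t=0.000000, w=-2.180000:
  k1 = f(0.000000, -2.180000) = 3.357200
  k2 = f(0.220000, -1.441416) = 2.219781
  w ← -2.180000 + 0.44·2.219781 = -1.203297
w(0.44) ≈ -1.2033

-1.2033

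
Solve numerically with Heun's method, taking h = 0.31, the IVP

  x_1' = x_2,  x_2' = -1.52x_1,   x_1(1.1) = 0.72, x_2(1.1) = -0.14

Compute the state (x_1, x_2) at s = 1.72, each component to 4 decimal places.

Heun on (x_1,x_2): k1 = f(s_n, state_n); k2 = f(s_n + h, state_n + h·k1); state_{n+1} = state_n + (h/2)·(k1 + k2).
1.100000: (0.720000, -0.140000)
  k1 = (-0.140000, -1.094400)
  predictor → (0.676600, -0.479264)
  k2 = (-0.479264, -1.028432)
  → (0.624014, -0.469039)
1.410000: (0.624014, -0.469039)
  k1 = (-0.469039, -0.948501)
  predictor → (0.478612, -0.763074)
  k2 = (-0.763074, -0.727490)
  → (0.433037, -0.728818)
(x_1(1.72), x_2(1.72)) ≈ (0.4330, -0.7288)

0.4330, -0.7288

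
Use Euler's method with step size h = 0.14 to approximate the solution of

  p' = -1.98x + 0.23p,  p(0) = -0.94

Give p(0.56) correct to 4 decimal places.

-1.3049

Euler: p_{n+1} = p_n + h·f(x_n, p_n).
x=0.000000, p=-0.940000: f=-0.216200 → p ← -0.940000 + 0.14·(-0.216200) = -0.970268
x=0.140000, p=-0.970268: f=-0.500362 → p ← -0.970268 + 0.14·(-0.500362) = -1.040319
x=0.280000, p=-1.040319: f=-0.793673 → p ← -1.040319 + 0.14·(-0.793673) = -1.151433
x=0.420000, p=-1.151433: f=-1.096430 → p ← -1.151433 + 0.14·(-1.096430) = -1.304933
p(0.56) ≈ -1.3049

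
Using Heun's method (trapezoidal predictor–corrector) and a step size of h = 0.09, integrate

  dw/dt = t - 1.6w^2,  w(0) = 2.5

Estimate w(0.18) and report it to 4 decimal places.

1.4942

Heun: k1 = f(t_n, w_n); k2 = f(t_n + h, w_n + h·k1); w_{n+1} = w_n + (h/2)·(k1 + k2).
t=0.000000, w=2.500000:
  k1 = f(0.000000, 2.500000) = -10.000000
  k2 = f(0.090000, 1.600000) = -4.006000
  w ← 2.500000 + (0.09/2)·(-10.000000 + (-4.006000)) = 1.869730
t=0.090000, w=1.869730:
  k1 = f(0.090000, 1.869730) = -5.503424
  k2 = f(0.180000, 1.374422) = -2.842456
  w ← 1.869730 + (0.09/2)·(-5.503424 + (-2.842456)) = 1.494165
w(0.18) ≈ 1.4942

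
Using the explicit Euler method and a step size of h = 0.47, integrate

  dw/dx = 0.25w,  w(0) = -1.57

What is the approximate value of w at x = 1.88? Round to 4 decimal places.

-2.4484

Euler: w_{n+1} = w_n + h·f(x_n, w_n).
x=0.000000, w=-1.570000: f=-0.392500 → w ← -1.570000 + 0.47·(-0.392500) = -1.754475
x=0.470000, w=-1.754475: f=-0.438619 → w ← -1.754475 + 0.47·(-0.438619) = -1.960626
x=0.940000, w=-1.960626: f=-0.490156 → w ← -1.960626 + 0.47·(-0.490156) = -2.190999
x=1.410000, w=-2.190999: f=-0.547750 → w ← -2.190999 + 0.47·(-0.547750) = -2.448442
w(1.88) ≈ -2.4484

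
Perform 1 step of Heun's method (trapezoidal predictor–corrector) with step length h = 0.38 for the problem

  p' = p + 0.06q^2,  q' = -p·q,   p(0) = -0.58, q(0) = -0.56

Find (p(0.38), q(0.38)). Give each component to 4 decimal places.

Heun on (p,q): k1 = f(t_n, state_n); k2 = f(t_n + h, state_n + h·k1); state_{n+1} = state_n + (h/2)·(k1 + k2).
0.000000: (-0.580000, -0.560000)
  k1 = (-0.561184, -0.324800)
  predictor → (-0.793250, -0.683424)
  k2 = (-0.765226, -0.542126)
  → (-0.832018, -0.724716)
(p(0.38), q(0.38)) ≈ (-0.8320, -0.7247)

-0.8320, -0.7247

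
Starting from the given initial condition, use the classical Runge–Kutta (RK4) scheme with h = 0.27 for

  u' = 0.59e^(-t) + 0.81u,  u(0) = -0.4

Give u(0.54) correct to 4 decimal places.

-0.3046

RK4: k1 = f(t_n, u_n); k2 = f(t_n + h/2, u_n + (h/2)·k1); k3 = f(t_n + h/2, u_n + (h/2)·k2); k4 = f(t_n + h, u_n + h·k3); u_{n+1} = u_n + (h/6)·(k1 + 2k2 + 2k3 + k4).
t=0.000000, u=-0.400000:
  k1 = f(0.000000, -0.400000) = 0.266000
  k2 = f(0.135000, -0.364090) = 0.220579
  k3 = f(0.135000, -0.370222) = 0.215613
  k4 = f(0.270000, -0.341785) = 0.173548
  u ← -0.400000 + (0.27/6)·(k1 + 2k2 + 2k3 + k4) = -0.340963
t=0.270000, u=-0.340963:
  k1 = f(0.270000, -0.340963) = 0.174214
  k2 = f(0.405000, -0.317444) = 0.136387
  k3 = f(0.405000, -0.322551) = 0.132250
  k4 = f(0.540000, -0.305255) = 0.096565
  u ← -0.340963 + (0.27/6)·(k1 + 2k2 + 2k3 + k4) = -0.304601
u(0.54) ≈ -0.3046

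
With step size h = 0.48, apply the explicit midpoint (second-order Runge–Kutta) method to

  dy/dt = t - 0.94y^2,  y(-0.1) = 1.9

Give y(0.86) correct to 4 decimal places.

1.2399

Midpoint: k1 = f(t_n, y_n); k2 = f(t_n + h/2, y_n + (h/2)·k1); y_{n+1} = y_n + h·k2.
t=-0.100000, y=1.900000:
  k1 = f(-0.100000, 1.900000) = -3.493400
  k2 = f(0.140000, 1.061584) = -0.919343
  y ← 1.900000 + 0.48·(-0.919343) = 1.458715
t=0.380000, y=1.458715:
  k1 = f(0.380000, 1.458715) = -1.620180
  k2 = f(0.620000, 1.069872) = -0.455949
  y ← 1.458715 + 0.48·(-0.455949) = 1.239860
y(0.86) ≈ 1.2399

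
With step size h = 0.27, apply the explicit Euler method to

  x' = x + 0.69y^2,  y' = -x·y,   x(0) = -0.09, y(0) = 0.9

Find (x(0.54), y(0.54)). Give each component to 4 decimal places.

Euler on (x,y): x_{n+1} = x_n + h·x', y_{n+1} = y_n + h·y'.
0.000000: (-0.090000, 0.900000); f=(0.468900, 0.081000) → (0.036603, 0.921870)
0.270000: (0.036603, 0.921870); f=(0.622996, -0.033743) → (0.204812, 0.912759)
(x(0.54), y(0.54)) ≈ (0.2048, 0.9128)

0.2048, 0.9128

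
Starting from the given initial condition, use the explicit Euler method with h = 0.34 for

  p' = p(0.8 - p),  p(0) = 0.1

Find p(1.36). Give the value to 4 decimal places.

0.2246

Euler: p_{n+1} = p_n + h·f(t_n, p_n).
t=0.000000, p=0.100000: f=0.070000 → p ← 0.100000 + 0.34·0.070000 = 0.123800
t=0.340000, p=0.123800: f=0.083714 → p ← 0.123800 + 0.34·0.083714 = 0.152263
t=0.680000, p=0.152263: f=0.098626 → p ← 0.152263 + 0.34·0.098626 = 0.185796
t=1.020000, p=0.185796: f=0.114116 → p ← 0.185796 + 0.34·0.114116 = 0.224595
p(1.36) ≈ 0.2246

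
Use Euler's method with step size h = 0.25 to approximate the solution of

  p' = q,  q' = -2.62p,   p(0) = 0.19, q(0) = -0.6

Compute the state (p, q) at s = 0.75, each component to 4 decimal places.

-0.3288, -0.6582

Euler on (p,q): p_{n+1} = p_n + h·p', q_{n+1} = q_n + h·q'.
0.000000: (0.190000, -0.600000); f=(-0.600000, -0.497800) → (0.040000, -0.724450)
0.250000: (0.040000, -0.724450); f=(-0.724450, -0.104800) → (-0.141113, -0.750650)
0.500000: (-0.141113, -0.750650); f=(-0.750650, 0.369715) → (-0.328775, -0.658221)
(p(0.75), q(0.75)) ≈ (-0.3288, -0.6582)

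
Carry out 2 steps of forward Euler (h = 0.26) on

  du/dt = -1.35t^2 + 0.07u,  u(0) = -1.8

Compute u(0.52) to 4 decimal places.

Euler: u_{n+1} = u_n + h·f(t_n, u_n).
t=0.000000, u=-1.800000: f=-0.126000 → u ← -1.800000 + 0.26·(-0.126000) = -1.832760
t=0.260000, u=-1.832760: f=-0.219553 → u ← -1.832760 + 0.26·(-0.219553) = -1.889844
u(0.52) ≈ -1.8898

-1.8898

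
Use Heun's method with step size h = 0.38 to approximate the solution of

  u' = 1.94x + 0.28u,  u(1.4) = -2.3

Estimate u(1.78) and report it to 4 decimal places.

-1.3307

Heun: k1 = f(x_n, u_n); k2 = f(x_n + h, u_n + h·k1); u_{n+1} = u_n + (h/2)·(k1 + k2).
x=1.400000, u=-2.300000:
  k1 = f(1.400000, -2.300000) = 2.072000
  k2 = f(1.780000, -1.512640) = 3.029661
  u ← -2.300000 + (0.38/2)·(2.072000 + 3.029661) = -1.330684
u(1.78) ≈ -1.3307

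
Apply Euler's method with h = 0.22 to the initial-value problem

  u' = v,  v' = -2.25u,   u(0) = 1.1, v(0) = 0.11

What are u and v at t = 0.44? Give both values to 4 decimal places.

1.0286, -0.9910

Euler on (u,v): u_{n+1} = u_n + h·u', v_{n+1} = v_n + h·v'.
0.000000: (1.100000, 0.110000); f=(0.110000, -2.475000) → (1.124200, -0.434500)
0.220000: (1.124200, -0.434500); f=(-0.434500, -2.529450) → (1.028610, -0.990979)
(u(0.44), v(0.44)) ≈ (1.0286, -0.9910)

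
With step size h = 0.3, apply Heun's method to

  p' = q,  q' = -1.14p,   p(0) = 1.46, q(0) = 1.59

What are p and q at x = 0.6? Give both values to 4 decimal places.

Heun on (p,q): k1 = f(x_n, state_n); k2 = f(x_n + h, state_n + h·k1); state_{n+1} = state_n + (h/2)·(k1 + k2).
0.000000: (1.460000, 1.590000)
  k1 = (1.590000, -1.664400)
  predictor → (1.937000, 1.090680)
  k2 = (1.090680, -2.208180)
  → (1.862102, 1.009113)
0.300000: (1.862102, 1.009113)
  k1 = (1.009113, -2.122796)
  predictor → (2.164836, 0.372274)
  k2 = (0.372274, -2.467913)
  → (2.069310, 0.320507)
(p(0.6), q(0.6)) ≈ (2.0693, 0.3205)

2.0693, 0.3205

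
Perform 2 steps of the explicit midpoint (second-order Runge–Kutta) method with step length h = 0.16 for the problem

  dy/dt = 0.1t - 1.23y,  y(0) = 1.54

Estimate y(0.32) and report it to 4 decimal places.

1.0466

Midpoint: k1 = f(t_n, y_n); k2 = f(t_n + h/2, y_n + (h/2)·k1); y_{n+1} = y_n + h·k2.
t=0.000000, y=1.540000:
  k1 = f(0.000000, 1.540000) = -1.894200
  k2 = f(0.080000, 1.388464) = -1.699811
  y ← 1.540000 + 0.16·(-1.699811) = 1.268030
t=0.160000, y=1.268030:
  k1 = f(0.160000, 1.268030) = -1.543677
  k2 = f(0.240000, 1.144536) = -1.383779
  y ← 1.268030 + 0.16·(-1.383779) = 1.046626
y(0.32) ≈ 1.0466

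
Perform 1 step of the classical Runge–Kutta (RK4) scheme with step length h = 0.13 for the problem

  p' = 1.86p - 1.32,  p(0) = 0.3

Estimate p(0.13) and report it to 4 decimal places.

RK4: k1 = f(t_n, p_n); k2 = f(t_n + h/2, p_n + (h/2)·k1); k3 = f(t_n + h/2, p_n + (h/2)·k2); k4 = f(t_n + h, p_n + h·k3); p_{n+1} = p_n + (h/6)·(k1 + 2k2 + 2k3 + k4).
t=0.000000, p=0.300000:
  k1 = f(0.000000, 0.300000) = -0.762000
  k2 = f(0.065000, 0.250470) = -0.854126
  k3 = f(0.065000, 0.244482) = -0.865264
  k4 = f(0.130000, 0.187516) = -0.971221
  p ← 0.300000 + (0.13/6)·(k1 + 2k2 + 2k3 + k4) = 0.187940
p(0.13) ≈ 0.1879

0.1879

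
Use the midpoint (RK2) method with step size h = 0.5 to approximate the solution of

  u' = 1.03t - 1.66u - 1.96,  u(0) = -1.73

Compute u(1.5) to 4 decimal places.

Midpoint: k1 = f(t_n, u_n); k2 = f(t_n + h/2, u_n + (h/2)·k1); u_{n+1} = u_n + h·k2.
t=0.000000, u=-1.730000:
  k1 = f(0.000000, -1.730000) = 0.911800
  k2 = f(0.250000, -1.502050) = 0.790903
  u ← -1.730000 + 0.5·0.790903 = -1.334548
t=0.500000, u=-1.334548:
  k1 = f(0.500000, -1.334548) = 0.770351
  k2 = f(0.750000, -1.141961) = 0.708155
  u ← -1.334548 + 0.5·0.708155 = -0.980471
t=1.000000, u=-0.980471:
  k1 = f(1.000000, -0.980471) = 0.697582
  k2 = f(1.250000, -0.806076) = 0.665585
  u ← -0.980471 + 0.5·0.665585 = -0.647678
u(1.5) ≈ -0.6477

-0.6477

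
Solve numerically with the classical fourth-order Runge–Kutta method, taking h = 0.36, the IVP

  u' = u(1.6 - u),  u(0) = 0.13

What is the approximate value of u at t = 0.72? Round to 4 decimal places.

0.3498

RK4: k1 = f(t_n, u_n); k2 = f(t_n + h/2, u_n + (h/2)·k1); k3 = f(t_n + h/2, u_n + (h/2)·k2); k4 = f(t_n + h, u_n + h·k3); u_{n+1} = u_n + (h/6)·(k1 + 2k2 + 2k3 + k4).
t=0.000000, u=0.130000:
  k1 = f(0.000000, 0.130000) = 0.191100
  k2 = f(0.180000, 0.164398) = 0.236010
  k3 = f(0.180000, 0.172482) = 0.246221
  k4 = f(0.360000, 0.218640) = 0.302020
  u ← 0.130000 + (0.36/6)·(k1 + 2k2 + 2k3 + k4) = 0.217455
t=0.360000, u=0.217455:
  k1 = f(0.360000, 0.217455) = 0.300641
  k2 = f(0.540000, 0.271570) = 0.360762
  k3 = f(0.540000, 0.282392) = 0.372082
  k4 = f(0.720000, 0.351404) = 0.438762
  u ← 0.217455 + (0.36/6)·(k1 + 2k2 + 2k3 + k4) = 0.349760
u(0.72) ≈ 0.3498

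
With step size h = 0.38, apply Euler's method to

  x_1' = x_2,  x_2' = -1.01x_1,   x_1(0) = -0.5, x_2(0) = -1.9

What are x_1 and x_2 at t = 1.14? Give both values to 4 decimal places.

Euler on (x_1,x_2): x_1_{n+1} = x_1_n + h·x_1', x_2_{n+1} = x_2_n + h·x_2'.
0.000000: (-0.500000, -1.900000); f=(-1.900000, 0.505000) → (-1.222000, -1.708100)
0.380000: (-1.222000, -1.708100); f=(-1.708100, 1.234220) → (-1.871078, -1.239096)
0.760000: (-1.871078, -1.239096); f=(-1.239096, 1.889789) → (-2.341935, -0.520977)
(x_1(1.14), x_2(1.14)) ≈ (-2.3419, -0.5210)

-2.3419, -0.5210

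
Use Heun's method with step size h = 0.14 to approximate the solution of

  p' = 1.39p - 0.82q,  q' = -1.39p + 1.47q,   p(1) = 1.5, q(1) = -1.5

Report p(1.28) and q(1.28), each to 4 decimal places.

Heun on (p,q): k1 = f(t_n, state_n); k2 = f(t_n + h, state_n + h·k1); state_{n+1} = state_n + (h/2)·(k1 + k2).
1.000000: (1.500000, -1.500000)
  k1 = (3.315000, -4.290000)
  predictor → (1.964100, -2.100600)
  k2 = (4.452591, -5.817981)
  → (2.043731, -2.207559)
1.140000: (2.043731, -2.207559)
  k1 = (4.650985, -6.085898)
  predictor → (2.694869, -3.059584)
  k2 = (6.254727, -8.243457)
  → (2.807131, -3.210614)
(p(1.28), q(1.28)) ≈ (2.8071, -3.2106)

2.8071, -3.2106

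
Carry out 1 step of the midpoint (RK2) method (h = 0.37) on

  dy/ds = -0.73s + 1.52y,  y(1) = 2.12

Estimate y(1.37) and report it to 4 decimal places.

Midpoint: k1 = f(s_n, y_n); k2 = f(s_n + h/2, y_n + (h/2)·k1); y_{n+1} = y_n + h·k2.
s=1.000000, y=2.120000:
  k1 = f(1.000000, 2.120000) = 2.492400
  k2 = f(1.185000, 2.581094) = 3.058213
  y ← 2.120000 + 0.37·3.058213 = 3.251539
y(1.37) ≈ 3.2515

3.2515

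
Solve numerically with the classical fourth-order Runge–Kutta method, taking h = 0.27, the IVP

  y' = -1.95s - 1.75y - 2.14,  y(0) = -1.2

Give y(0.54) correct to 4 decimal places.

-1.4266

RK4: k1 = f(s_n, y_n); k2 = f(s_n + h/2, y_n + (h/2)·k1); k3 = f(s_n + h/2, y_n + (h/2)·k2); k4 = f(s_n + h, y_n + h·k3); y_{n+1} = y_n + (h/6)·(k1 + 2k2 + 2k3 + k4).
s=0.000000, y=-1.200000:
  k1 = f(0.000000, -1.200000) = -0.040000
  k2 = f(0.135000, -1.205400) = -0.293800
  k3 = f(0.135000, -1.239663) = -0.233840
  k4 = f(0.270000, -1.263137) = -0.456011
  y ← -1.200000 + (0.27/6)·(k1 + 2k2 + 2k3 + k4) = -1.269808
s=0.270000, y=-1.269808:
  k1 = f(0.270000, -1.269808) = -0.444336
  k2 = f(0.405000, -1.329793) = -0.602612
  k3 = f(0.405000, -1.351161) = -0.565219
  k4 = f(0.540000, -1.422417) = -0.703770
  y ← -1.269808 + (0.27/6)·(k1 + 2k2 + 2k3 + k4) = -1.426578
y(0.54) ≈ -1.4266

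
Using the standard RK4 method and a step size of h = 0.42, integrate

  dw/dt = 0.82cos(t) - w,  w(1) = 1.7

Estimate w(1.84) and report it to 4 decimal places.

0.7756

RK4: k1 = f(t_n, w_n); k2 = f(t_n + h/2, w_n + (h/2)·k1); k3 = f(t_n + h/2, w_n + (h/2)·k2); k4 = f(t_n + h, w_n + h·k3); w_{n+1} = w_n + (h/6)·(k1 + 2k2 + 2k3 + k4).
t=1.000000, w=1.700000:
  k1 = f(1.000000, 1.700000) = -1.256952
  k2 = f(1.210000, 1.436040) = -1.146564
  k3 = f(1.210000, 1.459222) = -1.169746
  k4 = f(1.420000, 1.208707) = -1.085522
  w ← 1.700000 + (0.42/6)·(k1 + 2k2 + 2k3 + k4) = 1.211743
t=1.420000, w=1.211743:
  k1 = f(1.420000, 1.211743) = -1.088559
  k2 = f(1.630000, 0.983146) = -1.031665
  k3 = f(1.630000, 0.995094) = -1.043612
  k4 = f(1.840000, 0.773426) = -0.991517
  w ← 1.211743 + (0.42/6)·(k1 + 2k2 + 2k3 + k4) = 0.775599
w(1.84) ≈ 0.7756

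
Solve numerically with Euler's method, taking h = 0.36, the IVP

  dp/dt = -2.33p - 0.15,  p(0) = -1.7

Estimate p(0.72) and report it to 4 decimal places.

-0.1069

Euler: p_{n+1} = p_n + h·f(t_n, p_n).
t=0.000000, p=-1.700000: f=3.811000 → p ← -1.700000 + 0.36·3.811000 = -0.328040
t=0.360000, p=-0.328040: f=0.614333 → p ← -0.328040 + 0.36·0.614333 = -0.106880
p(0.72) ≈ -0.1069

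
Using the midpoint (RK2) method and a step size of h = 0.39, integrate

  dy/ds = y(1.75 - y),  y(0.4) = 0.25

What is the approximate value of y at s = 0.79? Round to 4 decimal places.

0.4298

Midpoint: k1 = f(s_n, y_n); k2 = f(s_n + h/2, y_n + (h/2)·k1); y_{n+1} = y_n + h·k2.
s=0.400000, y=0.250000:
  k1 = f(0.400000, 0.250000) = 0.375000
  k2 = f(0.595000, 0.323125) = 0.461059
  y ← 0.250000 + 0.39·0.461059 = 0.429813
y(0.79) ≈ 0.4298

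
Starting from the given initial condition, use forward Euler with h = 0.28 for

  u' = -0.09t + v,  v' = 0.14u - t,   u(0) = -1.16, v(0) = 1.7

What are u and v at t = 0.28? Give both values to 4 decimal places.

Euler on (u,v): u_{n+1} = u_n + h·u', v_{n+1} = v_n + h·v'.
0.000000: (-1.160000, 1.700000); f=(1.700000, -0.162400) → (-0.684000, 1.654528)
(u(0.28), v(0.28)) ≈ (-0.6840, 1.6545)

-0.6840, 1.6545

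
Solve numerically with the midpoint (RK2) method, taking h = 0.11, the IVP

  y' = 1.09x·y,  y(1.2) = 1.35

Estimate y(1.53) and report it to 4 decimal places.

2.1985

Midpoint: k1 = f(x_n, y_n); k2 = f(x_n + h/2, y_n + (h/2)·k1); y_{n+1} = y_n + h·k2.
x=1.200000, y=1.350000:
  k1 = f(1.200000, 1.350000) = 1.765800
  k2 = f(1.255000, 1.447119) = 1.979586
  y ← 1.350000 + 0.11·1.979586 = 1.567755
x=1.310000, y=1.567755:
  k1 = f(1.310000, 1.567755) = 2.238597
  k2 = f(1.365000, 1.690877) = 2.515772
  y ← 1.567755 + 0.11·2.515772 = 1.844489
x=1.420000, y=1.844489:
  k1 = f(1.420000, 1.844489) = 2.854901
  k2 = f(1.475000, 2.001509) = 3.217926
  y ← 1.844489 + 0.11·3.217926 = 2.198461
y(1.53) ≈ 2.1985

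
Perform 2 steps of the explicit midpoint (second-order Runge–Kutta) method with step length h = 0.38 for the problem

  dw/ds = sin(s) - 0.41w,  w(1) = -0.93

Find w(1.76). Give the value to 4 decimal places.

Midpoint: k1 = f(s_n, w_n); k2 = f(s_n + h/2, w_n + (h/2)·k1); w_{n+1} = w_n + h·k2.
s=1.000000, w=-0.930000:
  k1 = f(1.000000, -0.930000) = 1.222771
  k2 = f(1.190000, -0.697674) = 1.214415
  w ← -0.930000 + 0.38·1.214415 = -0.468522
s=1.380000, w=-0.468522:
  k1 = f(1.380000, -0.468522) = 1.173948
  k2 = f(1.570000, -0.245472) = 1.100643
  w ← -0.468522 + 0.38·1.100643 = -0.050278
w(1.76) ≈ -0.0503

-0.0503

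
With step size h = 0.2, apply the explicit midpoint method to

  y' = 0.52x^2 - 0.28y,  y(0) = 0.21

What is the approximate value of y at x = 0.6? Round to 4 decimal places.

Midpoint: k1 = f(x_n, y_n); k2 = f(x_n + h/2, y_n + (h/2)·k1); y_{n+1} = y_n + h·k2.
x=0.000000, y=0.210000:
  k1 = f(0.000000, 0.210000) = -0.058800
  k2 = f(0.100000, 0.204120) = -0.051954
  y ← 0.210000 + 0.2·(-0.051954) = 0.199609
x=0.200000, y=0.199609:
  k1 = f(0.200000, 0.199609) = -0.035091
  k2 = f(0.300000, 0.196100) = -0.008108
  y ← 0.199609 + 0.2·(-0.008108) = 0.197988
x=0.400000, y=0.197988:
  k1 = f(0.400000, 0.197988) = 0.027763
  k2 = f(0.500000, 0.200764) = 0.073786
  y ← 0.197988 + 0.2·0.073786 = 0.212745
y(0.6) ≈ 0.2127

0.2127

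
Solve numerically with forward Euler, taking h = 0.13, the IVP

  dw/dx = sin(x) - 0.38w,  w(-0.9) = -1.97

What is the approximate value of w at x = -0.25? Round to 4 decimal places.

-1.8688

Euler: w_{n+1} = w_n + h·f(x_n, w_n).
x=-0.900000, w=-1.970000: f=-0.034727 → w ← -1.970000 + 0.13·(-0.034727) = -1.974514
x=-0.770000, w=-1.974514: f=0.054180 → w ← -1.974514 + 0.13·0.054180 = -1.967471
x=-0.640000, w=-1.967471: f=0.150444 → w ← -1.967471 + 0.13·0.150444 = -1.947913
x=-0.510000, w=-1.947913: f=0.252030 → w ← -1.947913 + 0.13·0.252030 = -1.915150
x=-0.380000, w=-1.915150: f=0.356836 → w ← -1.915150 + 0.13·0.356836 = -1.868761
w(-0.25) ≈ -1.8688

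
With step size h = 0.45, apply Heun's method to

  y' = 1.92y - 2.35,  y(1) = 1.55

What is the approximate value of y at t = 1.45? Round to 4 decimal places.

1.9534

Heun: k1 = f(t_n, y_n); k2 = f(t_n + h, y_n + h·k1); y_{n+1} = y_n + (h/2)·(k1 + k2).
t=1.000000, y=1.550000:
  k1 = f(1.000000, 1.550000) = 0.626000
  k2 = f(1.450000, 1.831700) = 1.166864
  y ← 1.550000 + (0.45/2)·(0.626000 + 1.166864) = 1.953394
y(1.45) ≈ 1.9534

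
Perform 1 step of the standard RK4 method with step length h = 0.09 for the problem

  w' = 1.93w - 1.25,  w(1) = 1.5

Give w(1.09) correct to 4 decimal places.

1.6617

RK4: k1 = f(x_n, w_n); k2 = f(x_n + h/2, w_n + (h/2)·k1); k3 = f(x_n + h/2, w_n + (h/2)·k2); k4 = f(x_n + h, w_n + h·k3); w_{n+1} = w_n + (h/6)·(k1 + 2k2 + 2k3 + k4).
x=1.000000, w=1.500000:
  k1 = f(1.000000, 1.500000) = 1.645000
  k2 = f(1.045000, 1.574025) = 1.787868
  k3 = f(1.045000, 1.580454) = 1.800276
  k4 = f(1.090000, 1.662025) = 1.957708
  w ← 1.500000 + (0.09/6)·(k1 + 2k2 + 2k3 + k4) = 1.661685
w(1.09) ≈ 1.6617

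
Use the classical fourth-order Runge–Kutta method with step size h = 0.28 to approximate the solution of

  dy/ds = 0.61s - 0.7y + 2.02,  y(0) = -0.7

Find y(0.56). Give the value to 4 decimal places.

0.5471

RK4: k1 = f(s_n, y_n); k2 = f(s_n + h/2, y_n + (h/2)·k1); k3 = f(s_n + h/2, y_n + (h/2)·k2); k4 = f(s_n + h, y_n + h·k3); y_{n+1} = y_n + (h/6)·(k1 + 2k2 + 2k3 + k4).
s=0.000000, y=-0.700000:
  k1 = f(0.000000, -0.700000) = 2.510000
  k2 = f(0.140000, -0.348600) = 2.349420
  k3 = f(0.140000, -0.371081) = 2.365157
  k4 = f(0.280000, -0.037756) = 2.217229
  y ← -0.700000 + (0.28/6)·(k1 + 2k2 + 2k3 + k4) = -0.039369
s=0.280000, y=-0.039369:
  k1 = f(0.280000, -0.039369) = 2.218358
  k2 = f(0.420000, 0.271201) = 2.086359
  k3 = f(0.420000, 0.252721) = 2.099295
  k4 = f(0.560000, 0.548434) = 1.977696
  y ← -0.039369 + (0.28/6)·(k1 + 2k2 + 2k3 + k4) = 0.547108
y(0.56) ≈ 0.5471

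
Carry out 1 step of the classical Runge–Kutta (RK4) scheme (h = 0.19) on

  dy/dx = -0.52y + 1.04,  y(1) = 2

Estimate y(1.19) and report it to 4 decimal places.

2.0000

RK4: k1 = f(x_n, y_n); k2 = f(x_n + h/2, y_n + (h/2)·k1); k3 = f(x_n + h/2, y_n + (h/2)·k2); k4 = f(x_n + h, y_n + h·k3); y_{n+1} = y_n + (h/6)·(k1 + 2k2 + 2k3 + k4).
x=1.000000, y=2.000000:
  k1 = f(1.000000, 2.000000) = 0.000000
  k2 = f(1.095000, 2.000000) = 0.000000
  k3 = f(1.095000, 2.000000) = 0.000000
  k4 = f(1.190000, 2.000000) = 0.000000
  y ← 2.000000 + (0.19/6)·(k1 + 2k2 + 2k3 + k4) = 2.000000
y(1.19) ≈ 2.0000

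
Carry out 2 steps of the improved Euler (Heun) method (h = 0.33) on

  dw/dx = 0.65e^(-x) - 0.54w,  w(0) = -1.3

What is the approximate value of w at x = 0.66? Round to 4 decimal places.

-0.6550

Heun: k1 = f(x_n, w_n); k2 = f(x_n + h, w_n + h·k1); w_{n+1} = w_n + (h/2)·(k1 + k2).
x=0.000000, w=-1.300000:
  k1 = f(0.000000, -1.300000) = 1.352000
  k2 = f(0.330000, -0.853840) = 0.928374
  w ← -1.300000 + (0.33/2)·(1.352000 + 0.928374) = -0.923738
x=0.330000, w=-0.923738:
  k1 = f(0.330000, -0.923738) = 0.966119
  k2 = f(0.660000, -0.604919) = 0.662610
  w ← -0.923738 + (0.33/2)·(0.966119 + 0.662610) = -0.654998
w(0.66) ≈ -0.6550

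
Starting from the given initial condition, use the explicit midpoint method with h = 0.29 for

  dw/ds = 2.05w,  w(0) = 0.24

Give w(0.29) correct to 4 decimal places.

0.4251

Midpoint: k1 = f(s_n, w_n); k2 = f(s_n + h/2, w_n + (h/2)·k1); w_{n+1} = w_n + h·k2.
s=0.000000, w=0.240000:
  k1 = f(0.000000, 0.240000) = 0.492000
  k2 = f(0.145000, 0.311340) = 0.638247
  w ← 0.240000 + 0.29·0.638247 = 0.425092
w(0.29) ≈ 0.4251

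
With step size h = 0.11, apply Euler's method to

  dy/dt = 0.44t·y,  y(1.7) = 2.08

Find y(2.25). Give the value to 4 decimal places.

Euler: y_{n+1} = y_n + h·f(t_n, y_n).
t=1.700000, y=2.080000: f=1.555840 → y ← 2.080000 + 0.11·1.555840 = 2.251142
t=1.810000, y=2.251142: f=1.792810 → y ← 2.251142 + 0.11·1.792810 = 2.448351
t=1.920000, y=2.448351: f=2.068367 → y ← 2.448351 + 0.11·2.068367 = 2.675872
t=2.030000, y=2.675872: f=2.390089 → y ← 2.675872 + 0.11·2.390089 = 2.938782
t=2.140000, y=2.938782: f=2.767157 → y ← 2.938782 + 0.11·2.767157 = 3.243169
y(2.25) ≈ 3.2432

3.2432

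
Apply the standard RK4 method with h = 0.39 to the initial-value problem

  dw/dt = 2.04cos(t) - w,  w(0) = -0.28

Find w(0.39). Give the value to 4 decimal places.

RK4: k1 = f(t_n, w_n); k2 = f(t_n + h/2, w_n + (h/2)·k1); k3 = f(t_n + h/2, w_n + (h/2)·k2); k4 = f(t_n + h, w_n + h·k3); w_{n+1} = w_n + (h/6)·(k1 + 2k2 + 2k3 + k4).
t=0.000000, w=-0.280000:
  k1 = f(0.000000, -0.280000) = 2.320000
  k2 = f(0.195000, 0.172400) = 1.828937
  k3 = f(0.195000, 0.076643) = 1.924694
  k4 = f(0.390000, 0.470631) = 1.416184
  w ← -0.280000 + (0.39/6)·(k1 + 2k2 + 2k3 + k4) = 0.450824
w(0.39) ≈ 0.4508

0.4508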